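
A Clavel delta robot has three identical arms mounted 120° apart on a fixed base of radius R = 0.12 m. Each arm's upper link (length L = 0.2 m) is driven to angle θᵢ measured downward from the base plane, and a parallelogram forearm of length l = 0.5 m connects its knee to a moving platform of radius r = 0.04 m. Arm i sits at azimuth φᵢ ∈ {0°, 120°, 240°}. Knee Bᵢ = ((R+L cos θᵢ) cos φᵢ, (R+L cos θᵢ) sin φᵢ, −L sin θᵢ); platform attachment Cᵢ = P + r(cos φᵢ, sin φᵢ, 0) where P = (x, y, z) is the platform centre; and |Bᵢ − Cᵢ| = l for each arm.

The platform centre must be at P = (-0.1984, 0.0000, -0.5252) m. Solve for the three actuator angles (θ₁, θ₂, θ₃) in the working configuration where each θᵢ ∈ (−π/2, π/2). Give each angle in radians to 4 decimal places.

θ₁ = 1.1345, θ₂ = 0.4362, θ₃ = 0.4362

arm 1 (φ=0.0°): x'=-0.1984, y'=0.0000
  A cos θ + B sin θ = C:  0.2784·cos θ + -0.5252·sin θ = -0.3584
  γ=atan2(-0.5252,0.2784)=-1.0834;  ψ=arccos(-0.6029)=2.2179;  θ1=γ+ψ≈1.1345
arm 2 (φ=120.0°): x'=0.0992, y'=0.1718
  e−x'=-0.0192;  (l²−L²−(e−x')²−y'²−z²)/2L = -0.2393
  γ=atan2(-0.5252,-0.0192)=-1.6073;  ψ=arccos(-0.4554)=2.0436;  θ2=γ+ψ≈0.4362
φ3=240.0° → target in arm frame (0.0992, -0.1718)
  A=-0.0192, B=-0.5252, C=(l²−L²−A²−y'²−z²)/(2L)=-0.2393
  θ3 = atan2(B,A) + arccos(C/0.5256) = 0.4362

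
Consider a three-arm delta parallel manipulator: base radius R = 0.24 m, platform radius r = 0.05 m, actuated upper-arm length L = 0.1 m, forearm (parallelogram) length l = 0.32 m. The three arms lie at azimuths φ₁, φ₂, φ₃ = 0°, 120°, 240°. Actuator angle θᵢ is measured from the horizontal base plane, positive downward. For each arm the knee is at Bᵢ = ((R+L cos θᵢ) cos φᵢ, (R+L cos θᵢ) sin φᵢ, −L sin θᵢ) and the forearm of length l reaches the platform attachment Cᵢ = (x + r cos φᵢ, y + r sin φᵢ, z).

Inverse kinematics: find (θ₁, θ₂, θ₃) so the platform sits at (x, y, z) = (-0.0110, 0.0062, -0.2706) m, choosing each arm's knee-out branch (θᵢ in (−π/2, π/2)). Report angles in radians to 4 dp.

φ1=0.0° → target in arm frame (-0.0110, 0.0062)
  e−x'=0.2010;  (l²−L²−(e−x')²−y'²−z²)/2L = -0.1063
  θ1 = atan2(B,A) + arccos(C/0.3371) = 0.9598
rotate P by −φ2: (0.0109, 0.0064, -0.2706)
  A cos θ + B sin θ = C:  0.1791·cos θ + -0.2706·sin θ = -0.0648
  √(A²+B²)=0.3245;  θ2 = -0.9860+1.7717 ≈ 0.7857
arm 3 (φ=240.0°): x'=0.0001, y'=-0.0126
  A=0.1899, B=-0.2706, C=(l²−L²−A²−y'²−z²)/(2L)=-0.0852
  γ=atan2(-0.2706,0.1899)=-0.9590;  ψ=arccos(-0.2577)=1.8314;  θ3=γ+ψ≈0.8724

θ₁ = 0.9598, θ₂ = 0.7857, θ₃ = 0.8724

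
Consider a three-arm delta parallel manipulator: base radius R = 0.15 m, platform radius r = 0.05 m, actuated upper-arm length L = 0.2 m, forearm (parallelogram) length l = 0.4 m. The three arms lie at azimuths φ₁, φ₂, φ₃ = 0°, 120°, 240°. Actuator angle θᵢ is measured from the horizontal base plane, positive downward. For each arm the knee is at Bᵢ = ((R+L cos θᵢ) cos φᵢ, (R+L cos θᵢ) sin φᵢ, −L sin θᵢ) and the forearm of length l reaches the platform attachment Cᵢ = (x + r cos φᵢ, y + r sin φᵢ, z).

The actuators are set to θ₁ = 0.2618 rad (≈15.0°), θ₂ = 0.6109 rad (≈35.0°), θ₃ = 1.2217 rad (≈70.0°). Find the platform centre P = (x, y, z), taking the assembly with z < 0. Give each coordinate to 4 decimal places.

arm 1 at φ=0.0°: e+L cos θ1 = 0.2932;  centre 1 = (0.2932, 0.0000, -0.0518)
centre 2 = (0.2638·cos120.0°, 0.2638·sin120.0°, -0.1147) = (-0.1319, 0.2285, -0.1147)
φ3=240.0°: virtual centre (-0.0842, -0.1458, -0.1879), radius l
subtract pairs → two planes through P
plane₁₂: -0.8502x+0.4570y+-0.1259z = -0.0059
det = 0.5929;  x = 0.0221+-0.2718z,  y = 0.0283+-0.2302z
quadratic in z: (1.1269)z²+(0.2379)z+(-0.0830)=0, √Δ=0.6564 → z ∈ {-0.3968, 0.1857}; z = -0.3968 (taking z<0)
x = 0.1300, y = 0.1197

(0.1300, 0.1197, -0.3968)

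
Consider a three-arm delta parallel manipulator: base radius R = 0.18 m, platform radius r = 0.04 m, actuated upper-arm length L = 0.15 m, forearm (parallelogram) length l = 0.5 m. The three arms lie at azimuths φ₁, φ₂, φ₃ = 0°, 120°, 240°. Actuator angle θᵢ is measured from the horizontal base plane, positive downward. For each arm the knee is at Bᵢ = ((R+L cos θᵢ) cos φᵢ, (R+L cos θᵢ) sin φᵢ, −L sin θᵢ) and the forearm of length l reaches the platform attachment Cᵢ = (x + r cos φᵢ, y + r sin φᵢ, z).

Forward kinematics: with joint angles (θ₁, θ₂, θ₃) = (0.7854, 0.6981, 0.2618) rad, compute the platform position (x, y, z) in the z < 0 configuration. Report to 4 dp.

φ1=0.0°: virtual centre (0.2461, 0.0000, -0.1061), radius l
arm 2 at φ=120.0°: e+L cos θ2 = 0.2549;  centre 2 = (-0.1275, 0.2208, -0.0964)
φ3=240.0°: virtual centre (-0.1424, -0.2467, -0.0388), radius l
|centre ₂|²−|centre ₁|² = 0.0025;  |centre ₃|²−|centre ₁|² = 0.0109
plane₁₂: -0.7470x+0.4415y+0.0193z = 0.0025
Cramer: x(z) = -0.0085+0.0968z;  y(z) = -0.0087+0.1201z
sphere 1 gives Az²+Bz+C=0 with A=1.0238, B=0.1608, C=-0.1739;  B²−4AC=0.7380;  roots -0.4980, 0.3410;  negative root z = -0.4980
x = -0.0567, y = -0.0685

(-0.0567, -0.0685, -0.4980)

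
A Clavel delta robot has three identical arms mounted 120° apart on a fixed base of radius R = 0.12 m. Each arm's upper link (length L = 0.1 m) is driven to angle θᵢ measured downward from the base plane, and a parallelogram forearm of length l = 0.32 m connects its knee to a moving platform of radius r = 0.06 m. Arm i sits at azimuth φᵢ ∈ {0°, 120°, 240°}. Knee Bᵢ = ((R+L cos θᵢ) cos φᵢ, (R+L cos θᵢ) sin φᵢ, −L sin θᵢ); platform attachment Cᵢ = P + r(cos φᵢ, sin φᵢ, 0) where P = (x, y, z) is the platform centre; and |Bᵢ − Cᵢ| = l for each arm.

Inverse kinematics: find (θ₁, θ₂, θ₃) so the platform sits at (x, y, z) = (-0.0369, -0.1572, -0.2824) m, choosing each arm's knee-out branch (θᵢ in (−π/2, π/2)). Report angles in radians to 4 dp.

φ1=0.0° → target in arm frame (-0.0369, -0.1572)
  A cos θ + B sin θ = C:  0.0969·cos θ + -0.2824·sin θ = -0.1073
  √(A²+B²)=0.2986;  θ1 = -1.2403+1.9383 ≈ 0.6980
arm 2 (φ=120.0°): x'=-0.1177, y'=0.1106
  A=0.1777, B=-0.2824, C=(l²−L²−A²−y'²−z²)/(2L)=-0.1557
  θ2 = atan2(B,A) + arccos(C/0.3337) = 1.0472
φ3=240.0° → target in arm frame (0.1546, 0.0466)
  e−x'=-0.0946;  (l²−L²−(e−x')²−y'²−z²)/2L = 0.0076
  √(A²+B²)=0.2978;  θ3 = -1.8940+1.5451 ≈ -0.3489

θ₁ = 0.6980, θ₂ = 1.0472, θ₃ = -0.3489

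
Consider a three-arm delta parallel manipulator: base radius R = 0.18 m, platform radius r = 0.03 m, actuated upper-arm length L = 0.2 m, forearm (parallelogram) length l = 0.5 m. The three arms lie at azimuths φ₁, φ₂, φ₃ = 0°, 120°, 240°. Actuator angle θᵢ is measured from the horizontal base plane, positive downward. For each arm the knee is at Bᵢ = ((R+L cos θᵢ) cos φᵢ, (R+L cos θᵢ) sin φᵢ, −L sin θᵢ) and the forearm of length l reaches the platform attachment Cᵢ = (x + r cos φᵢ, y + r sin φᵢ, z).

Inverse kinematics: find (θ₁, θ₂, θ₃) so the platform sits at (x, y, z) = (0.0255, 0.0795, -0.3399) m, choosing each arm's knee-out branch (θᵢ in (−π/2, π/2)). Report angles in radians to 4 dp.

arm 1 (φ=0.0°): x'=0.0255, y'=0.0795
  A=0.1245, B=-0.3399, C=(l²−L²−A²−y'²−z²)/(2L)=0.1816
  γ=atan2(-0.3399,0.1245)=-1.2197;  ψ=arccos(0.5017)=1.0452;  θ1=γ+ψ≈-0.1745
rotate P by −φ2: (0.0561, -0.0618, -0.3399)
  A=0.0939, B=-0.3399, C=(l²−L²−A²−y'²−z²)/(2L)=0.2046
  θ2 = atan2(B,A) + arccos(C/0.3526) = -0.3493
rotate P by −φ3: (-0.0816, -0.0177, -0.3399)
  A=0.2316, B=-0.3399, C=(l²−L²−A²−y'²−z²)/(2L)=0.1013
  √(A²+B²)=0.4113;  θ3 = -0.9727+1.3220 ≈ 0.3493

θ₁ = -0.1745, θ₂ = -0.3493, θ₃ = 0.3493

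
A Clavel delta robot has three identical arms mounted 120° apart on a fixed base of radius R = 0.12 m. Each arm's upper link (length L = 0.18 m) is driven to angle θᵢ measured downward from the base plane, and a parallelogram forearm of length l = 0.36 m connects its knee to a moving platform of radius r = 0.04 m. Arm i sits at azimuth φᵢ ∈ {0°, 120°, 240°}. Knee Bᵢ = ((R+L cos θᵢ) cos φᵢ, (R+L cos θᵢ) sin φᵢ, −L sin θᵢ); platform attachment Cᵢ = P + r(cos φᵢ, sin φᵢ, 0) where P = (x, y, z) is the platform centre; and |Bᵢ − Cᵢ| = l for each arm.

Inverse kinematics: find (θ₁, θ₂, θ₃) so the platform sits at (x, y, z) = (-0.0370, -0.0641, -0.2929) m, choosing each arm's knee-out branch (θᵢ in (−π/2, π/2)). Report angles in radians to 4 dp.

θ₁ = 0.4363, θ₂ = 0.4364, θ₃ = -0.0876

arm 1 (φ=0.0°): x'=-0.0370, y'=-0.0641
  e−x'=0.1170;  (l²−L²−(e−x')²−y'²−z²)/2L = -0.0177
  θ1 = atan2(B,A) + arccos(C/0.3154) = 0.4363
arm 2 (φ=120.0°): x'=-0.0370, y'=0.0641
  A=0.1170, B=-0.2929, C=(l²−L²−A²−y'²−z²)/(2L)=-0.0178
  √(A²+B²)=0.3154;  θ2 = -1.1907+1.6271 ≈ 0.4364
φ3=240.0° → target in arm frame (0.0740, 0.0000)
  A cos θ + B sin θ = C:  0.0060·cos θ + -0.2929·sin θ = 0.0316
  √(A²+B²)=0.2930;  θ3 = -1.5504+1.4627 ≈ -0.0876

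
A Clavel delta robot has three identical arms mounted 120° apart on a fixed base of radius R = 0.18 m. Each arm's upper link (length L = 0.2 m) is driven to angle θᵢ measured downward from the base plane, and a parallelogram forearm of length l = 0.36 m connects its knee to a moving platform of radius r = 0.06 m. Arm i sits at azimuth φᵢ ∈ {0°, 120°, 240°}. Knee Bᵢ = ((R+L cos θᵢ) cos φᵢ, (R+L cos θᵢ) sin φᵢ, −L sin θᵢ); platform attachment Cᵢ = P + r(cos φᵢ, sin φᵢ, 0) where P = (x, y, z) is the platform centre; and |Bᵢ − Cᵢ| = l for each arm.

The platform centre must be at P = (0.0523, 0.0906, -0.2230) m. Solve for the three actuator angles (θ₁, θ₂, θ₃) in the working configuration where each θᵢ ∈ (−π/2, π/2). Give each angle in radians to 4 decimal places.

arm 1 (φ=0.0°): x'=0.0523, y'=0.0906
  A=0.0677, B=-0.2230, C=(l²−L²−A²−y'²−z²)/(2L)=0.0677
  γ=atan2(-0.2230,0.0677)=-1.2761;  ψ=arccos(0.2905)=1.2761;  θ1=γ+ψ≈0.0000
rotate P by −φ2: (0.0523, -0.0906, -0.2230)
  e−x'=0.0677;  (l²−L²−(e−x')²−y'²−z²)/2L = 0.0677
  √(A²+B²)=0.2330;  θ2 = -1.2761+1.2760 ≈ -0.0001
φ3=240.0° → target in arm frame (-0.1046, 0.0000)
  A cos θ + B sin θ = C:  0.2246·cos θ + -0.2230·sin θ = -0.0264
  γ=atan2(-0.2230,0.2246)=-0.7818;  ψ=arccos(-0.0836)=1.6545;  θ3=γ+ψ≈0.8727

θ₁ = 0.0000, θ₂ = -0.0001, θ₃ = 0.8727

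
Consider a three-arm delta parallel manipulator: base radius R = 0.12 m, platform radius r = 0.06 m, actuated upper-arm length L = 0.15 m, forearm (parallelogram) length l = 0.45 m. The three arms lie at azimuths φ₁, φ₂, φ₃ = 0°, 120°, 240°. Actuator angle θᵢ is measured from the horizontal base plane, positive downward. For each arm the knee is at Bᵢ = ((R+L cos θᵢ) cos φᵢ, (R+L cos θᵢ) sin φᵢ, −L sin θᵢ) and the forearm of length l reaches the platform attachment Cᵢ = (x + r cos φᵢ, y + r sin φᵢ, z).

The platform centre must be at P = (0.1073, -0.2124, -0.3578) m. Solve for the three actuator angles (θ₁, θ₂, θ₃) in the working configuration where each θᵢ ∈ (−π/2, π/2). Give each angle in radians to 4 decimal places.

θ₁ = -0.1742, θ₂ = 0.9602, θ₃ = -0.2616

φ1=0.0° → target in arm frame (0.1073, -0.2124)
  A cos θ + B sin θ = C:  -0.0473·cos θ + -0.3578·sin θ = 0.0154
  γ=atan2(-0.3578,-0.0473)=-1.7022;  ψ=arccos(0.0427)=1.5280;  θ1=γ+ψ≈-0.1742
arm 2 (φ=120.0°): x'=-0.2376, y'=0.0133
  A cos θ + B sin θ = C:  0.2976·cos θ + -0.3578·sin θ = -0.1225
  θ2 = atan2(B,A) + arccos(C/0.4654) = 0.9602
φ3=240.0° → target in arm frame (0.1303, 0.1991)
  A=-0.0703, B=-0.3578, C=(l²−L²−A²−y'²−z²)/(2L)=0.0246
  θ3 = atan2(B,A) + arccos(C/0.3646) = -0.2616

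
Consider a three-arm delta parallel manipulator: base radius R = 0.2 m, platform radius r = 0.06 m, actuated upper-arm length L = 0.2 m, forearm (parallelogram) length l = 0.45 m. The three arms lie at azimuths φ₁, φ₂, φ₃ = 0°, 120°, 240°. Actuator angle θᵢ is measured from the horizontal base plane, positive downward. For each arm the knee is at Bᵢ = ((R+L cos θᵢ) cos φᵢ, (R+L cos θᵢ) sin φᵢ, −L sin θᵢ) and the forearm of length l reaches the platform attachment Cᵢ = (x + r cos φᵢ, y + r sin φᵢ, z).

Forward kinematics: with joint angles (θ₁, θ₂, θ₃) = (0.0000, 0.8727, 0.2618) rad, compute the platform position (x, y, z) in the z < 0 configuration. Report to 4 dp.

φ1=0.0°: virtual centre (0.3400, 0.0000, 0.0000), radius l
centre 2 = (0.2686·cos120.0°, 0.2686·sin120.0°, -0.1532) = (-0.1343, 0.2326, -0.1532)
centre 3 = (0.3332·cos240.0°, 0.3332·sin240.0°, -0.0518) = (-0.1666, -0.2885, -0.0518)
subtract pairs → two planes through P
[-0.9486 0.4651 -0.3064]·P = -0.0200;  [-1.0132 -0.5771 -0.1035]·P = -0.0019
det = 1.0187;  x = 0.0122+-0.2209z,  y = -0.0181+0.2084z
quadratic in z: (1.0922)z²+(0.1372)z+(-0.0947)=0, √Δ=0.6578 → z ∈ {-0.3640, 0.2383}; z = -0.3640 (taking z<0)
x = 0.0926, y = -0.0940

(0.0926, -0.0940, -0.3640)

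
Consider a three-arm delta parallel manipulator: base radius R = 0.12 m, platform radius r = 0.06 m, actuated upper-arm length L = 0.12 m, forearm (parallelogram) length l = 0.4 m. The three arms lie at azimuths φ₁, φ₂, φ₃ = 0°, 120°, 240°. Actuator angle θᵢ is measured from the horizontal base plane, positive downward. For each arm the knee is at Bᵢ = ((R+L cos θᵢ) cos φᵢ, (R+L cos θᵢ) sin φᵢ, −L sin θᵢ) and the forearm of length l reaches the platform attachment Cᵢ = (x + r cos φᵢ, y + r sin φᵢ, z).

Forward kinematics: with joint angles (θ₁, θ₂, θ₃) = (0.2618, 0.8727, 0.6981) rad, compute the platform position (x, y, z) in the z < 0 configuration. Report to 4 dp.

(0.0994, -0.0315, -0.4224)

centre 1 = (0.1759·cos0.0°, 0.1759·sin0.0°, -0.0311) = (0.1759, 0.0000, -0.0311)
centre 2 = (0.1371·cos120.0°, 0.1371·sin120.0°, -0.0919) = (-0.0686, 0.1188, -0.0919)
arm 3 at φ=240.0°: ρ3 = 0.1519;  centre 3 = (-0.0760, -0.1316, -0.0771)
|centre ₂|²−|centre ₁|² = -0.0047;  |centre ₃|²−|centre ₁|² = -0.0029
[-0.4890 0.2375 -0.1217]·P = -0.0047;  [-0.5037 -0.2631 -0.0921]·P = -0.0029
det = 0.2483;  x = 0.0077+-0.2171z,  y = -0.0038+0.0655z
quadratic in z: (1.0514)z²+(0.1347)z+(-0.1307)=0, √Δ=0.7536 → z ∈ {-0.4224, 0.2943}; z = -0.4224 (taking z<0)
x = 0.0994, y = -0.0315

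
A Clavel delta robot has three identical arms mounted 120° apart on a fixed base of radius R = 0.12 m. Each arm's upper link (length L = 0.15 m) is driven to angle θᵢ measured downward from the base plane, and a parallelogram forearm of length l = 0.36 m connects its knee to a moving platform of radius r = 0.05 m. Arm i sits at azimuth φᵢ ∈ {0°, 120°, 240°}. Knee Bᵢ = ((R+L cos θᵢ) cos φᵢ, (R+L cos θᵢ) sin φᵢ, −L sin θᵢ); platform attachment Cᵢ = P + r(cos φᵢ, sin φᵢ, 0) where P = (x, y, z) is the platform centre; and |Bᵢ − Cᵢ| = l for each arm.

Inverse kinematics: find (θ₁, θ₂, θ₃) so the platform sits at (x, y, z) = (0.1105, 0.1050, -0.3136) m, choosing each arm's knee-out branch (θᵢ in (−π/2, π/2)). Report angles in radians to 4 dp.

θ₁ = -0.0872, θ₂ = 0.2616, θ₃ = 0.9597

φ1=0.0° → target in arm frame (0.1105, 0.1050)
  A=-0.0405, B=-0.3136, C=(l²−L²−A²−y'²−z²)/(2L)=-0.0130
  γ=atan2(-0.3136,-0.0405)=-1.6992;  ψ=arccos(-0.0412)=1.6120;  θ1=γ+ψ≈-0.0872
rotate P by −φ2: (0.0357, -0.1482, -0.3136)
  A=0.0343, B=-0.3136, C=(l²−L²−A²−y'²−z²)/(2L)=-0.0479
  √(A²+B²)=0.3155;  θ2 = -1.4618+1.7234 ≈ 0.2616
φ3=240.0° → target in arm frame (-0.1462, 0.0432)
  A=0.2162, B=-0.3136, C=(l²−L²−A²−y'²−z²)/(2L)=-0.1328
  γ=atan2(-0.3136,0.2162)=-0.9672;  ψ=arccos(-0.3487)=1.9270;  θ3=γ+ψ≈0.9597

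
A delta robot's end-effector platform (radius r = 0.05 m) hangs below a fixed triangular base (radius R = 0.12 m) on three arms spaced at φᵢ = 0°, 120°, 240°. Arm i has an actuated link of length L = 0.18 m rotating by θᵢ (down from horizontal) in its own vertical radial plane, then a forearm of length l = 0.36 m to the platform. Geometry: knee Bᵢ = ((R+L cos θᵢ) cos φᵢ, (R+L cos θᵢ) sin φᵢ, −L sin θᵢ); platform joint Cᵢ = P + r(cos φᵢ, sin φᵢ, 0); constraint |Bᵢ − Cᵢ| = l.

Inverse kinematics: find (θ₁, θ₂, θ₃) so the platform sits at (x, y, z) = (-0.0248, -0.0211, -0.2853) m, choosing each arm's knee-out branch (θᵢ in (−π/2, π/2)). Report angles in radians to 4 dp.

θ₁ = 0.2619, θ₂ = 0.1749, θ₃ = 0.0002

arm 1 (φ=0.0°): x'=-0.0248, y'=-0.0211
  A cos θ + B sin θ = C:  0.0948·cos θ + -0.2853·sin θ = 0.0177
  θ1 = atan2(B,A) + arccos(C/0.3006) = 0.2619
arm 2 (φ=120.0°): x'=-0.0059, y'=0.0320
  e−x'=0.0759;  (l²−L²−(e−x')²−y'²−z²)/2L = 0.0251
  γ=atan2(-0.2853,0.0759)=-1.3109;  ψ=arccos(0.0849)=1.4858;  θ2=γ+ψ≈0.1749
φ3=240.0° → target in arm frame (0.0307, -0.0109)
  e−x'=0.0393;  (l²−L²−(e−x')²−y'²−z²)/2L = 0.0393
  √(A²+B²)=0.2880;  θ3 = -1.4338+1.4340 ≈ 0.0002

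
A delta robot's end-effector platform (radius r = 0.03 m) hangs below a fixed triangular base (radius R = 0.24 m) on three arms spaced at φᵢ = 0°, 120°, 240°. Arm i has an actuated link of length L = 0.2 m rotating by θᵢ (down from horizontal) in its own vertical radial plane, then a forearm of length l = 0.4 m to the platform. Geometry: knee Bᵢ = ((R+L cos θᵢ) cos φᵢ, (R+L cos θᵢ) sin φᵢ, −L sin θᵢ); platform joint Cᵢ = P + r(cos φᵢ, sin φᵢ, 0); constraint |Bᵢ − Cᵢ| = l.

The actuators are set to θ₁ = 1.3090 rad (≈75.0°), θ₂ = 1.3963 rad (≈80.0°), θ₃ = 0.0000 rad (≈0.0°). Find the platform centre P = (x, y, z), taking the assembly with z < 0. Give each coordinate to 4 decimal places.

(-0.0777, -0.1636, -0.3273)

S1 = (0.2618·cos0.0°, 0.2618·sin0.0°, -0.1932) = (0.2618, 0.0000, -0.1932)
S2 = (0.2447·cos120.0°, 0.2447·sin120.0°, -0.1970) = (-0.1224, 0.2119, -0.1970)
arm 3 at φ=240.0°: e+L cos θ3 = 0.4100;  S3 = (-0.2050, -0.3551, 0.0000)
eliminate P² terms by subtracting sphere 1 from 2 and 3
[-0.7682 0.4239 -0.0076]·P = -0.0072;  [-0.9335 -0.7101 0.3864]·P = 0.0623
Cramer: x(z) = -0.0226+0.1683z;  y(z) = -0.0579+0.3228z
quadratic in z: (1.1326)z²+(0.2533)z+(-0.0384)=0, √Δ=0.4881 → z ∈ {-0.3273, 0.1037}; z = -0.3273 (taking z<0)
x = -0.0777, y = -0.1636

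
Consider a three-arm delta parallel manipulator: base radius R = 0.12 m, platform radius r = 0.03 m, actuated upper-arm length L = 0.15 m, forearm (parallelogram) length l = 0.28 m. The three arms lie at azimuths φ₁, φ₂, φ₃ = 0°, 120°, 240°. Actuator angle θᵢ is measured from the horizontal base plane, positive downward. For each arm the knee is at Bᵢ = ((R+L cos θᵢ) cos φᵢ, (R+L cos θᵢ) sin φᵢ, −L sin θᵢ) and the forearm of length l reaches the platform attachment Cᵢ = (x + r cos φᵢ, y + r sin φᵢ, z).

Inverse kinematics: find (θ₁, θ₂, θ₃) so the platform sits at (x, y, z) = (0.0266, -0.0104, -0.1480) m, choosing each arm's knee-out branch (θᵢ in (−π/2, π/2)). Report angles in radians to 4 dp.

θ₁ = -0.2619, θ₂ = 0.2616, θ₃ = 0.0873

φ1=0.0° → target in arm frame (0.0266, -0.0104)
  A=0.0634, B=-0.1480, C=(l²−L²−A²−y'²−z²)/(2L)=0.0996
  γ=atan2(-0.1480,0.0634)=-1.1661;  ψ=arccos(0.6184)=0.9041;  θ1=γ+ψ≈-0.2619
rotate P by −φ2: (-0.0223, -0.0178, -0.1480)
  e−x'=0.1123;  (l²−L²−(e−x')²−y'²−z²)/2L = 0.0702
  θ2 = atan2(B,A) + arccos(C/0.1858) = 0.2616
rotate P by −φ3: (-0.0043, 0.0282, -0.1480)
  A cos θ + B sin θ = C:  0.0943·cos θ + -0.1480·sin θ = 0.0810
  √(A²+B²)=0.1755;  θ3 = -1.0035+1.0909 ≈ 0.0873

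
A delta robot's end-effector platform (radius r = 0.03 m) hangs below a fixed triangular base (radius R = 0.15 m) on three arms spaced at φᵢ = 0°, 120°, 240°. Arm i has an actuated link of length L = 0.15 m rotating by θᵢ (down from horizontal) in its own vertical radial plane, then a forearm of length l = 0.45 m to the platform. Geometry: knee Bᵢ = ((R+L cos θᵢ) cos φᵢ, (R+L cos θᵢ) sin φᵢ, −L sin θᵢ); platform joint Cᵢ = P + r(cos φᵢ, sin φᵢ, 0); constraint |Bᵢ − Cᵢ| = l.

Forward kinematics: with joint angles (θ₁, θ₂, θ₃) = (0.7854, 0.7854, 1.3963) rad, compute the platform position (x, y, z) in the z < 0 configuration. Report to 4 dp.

(0.0596, 0.1033, -0.5112)

φ1=0.0°: virtual centre (0.2261, 0.0000, -0.1061), radius l
S2 = (0.2261·cos120.0°, 0.2261·sin120.0°, -0.1061) = (-0.1130, 0.1958, -0.1061)
S3 = (0.1460·cos240.0°, 0.1460·sin240.0°, -0.1477) = (-0.0730, -0.1265, -0.1477)
subtract pairs → two planes through P
[-0.6782 0.3916 0.0000]·P = 0.0000;  [-0.5982 -0.2530 -0.0833]·P = -0.0192
Cramer: x(z) = 0.0185-0.0804z;  y(z) = 0.0321-0.1392z
sphere 1 gives Az²+Bz+C=0 with A=1.0259, B=0.2366, C=-0.1471;  B²−4AC=0.6598;  roots -0.5112, 0.2806;  negative root z = -0.5112
x = 0.0596, y = 0.1033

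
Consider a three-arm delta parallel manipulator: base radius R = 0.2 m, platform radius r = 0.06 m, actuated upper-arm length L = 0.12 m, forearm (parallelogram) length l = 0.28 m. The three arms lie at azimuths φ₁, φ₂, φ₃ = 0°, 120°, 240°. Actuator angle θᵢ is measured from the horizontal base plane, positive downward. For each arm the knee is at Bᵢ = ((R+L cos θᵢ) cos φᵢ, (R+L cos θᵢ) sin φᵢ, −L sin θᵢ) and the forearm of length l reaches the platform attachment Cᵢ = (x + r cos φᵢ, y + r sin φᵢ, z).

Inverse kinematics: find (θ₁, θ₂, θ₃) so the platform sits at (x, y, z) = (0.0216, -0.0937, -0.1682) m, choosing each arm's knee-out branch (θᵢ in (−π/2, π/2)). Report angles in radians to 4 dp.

rotate P by −φ1: (0.0216, -0.0937, -0.1682)
  A=0.1184, B=-0.1682, C=(l²−L²−A²−y'²−z²)/(2L)=0.0538
  γ=atan2(-0.1682,0.1184)=-0.9574;  ψ=arccos(0.2615)=1.3062;  θ1=γ+ψ≈0.3488
arm 2 (φ=120.0°): x'=-0.0919, y'=0.0281
  A cos θ + B sin θ = C:  0.2319·cos θ + -0.1682·sin θ = -0.0787
  γ=atan2(-0.1682,0.2319)=-0.6274;  ψ=arccos(-0.2746)=1.8490;  θ2=γ+ψ≈1.2216
rotate P by −φ3: (0.0703, 0.0656, -0.1682)
  e−x'=0.0697;  (l²−L²−(e−x')²−y'²−z²)/2L = 0.1107
  √(A²+B²)=0.1821;  θ3 = -1.1782+0.9174 ≈ -0.2608

θ₁ = 0.3488, θ₂ = 1.2216, θ₃ = -0.2608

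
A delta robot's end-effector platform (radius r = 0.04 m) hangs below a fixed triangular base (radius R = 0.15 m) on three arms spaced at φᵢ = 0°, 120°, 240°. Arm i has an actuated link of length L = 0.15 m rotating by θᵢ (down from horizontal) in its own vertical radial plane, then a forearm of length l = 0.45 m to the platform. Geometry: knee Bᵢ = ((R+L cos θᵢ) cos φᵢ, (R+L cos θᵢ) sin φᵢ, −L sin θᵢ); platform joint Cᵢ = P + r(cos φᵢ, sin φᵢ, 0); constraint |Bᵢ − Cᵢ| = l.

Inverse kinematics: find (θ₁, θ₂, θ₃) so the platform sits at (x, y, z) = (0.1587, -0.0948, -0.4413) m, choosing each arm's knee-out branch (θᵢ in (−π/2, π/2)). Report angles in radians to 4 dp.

arm 1 (φ=0.0°): x'=0.1587, y'=-0.0948
  A=-0.0487, B=-0.4413, C=(l²−L²−A²−y'²−z²)/(2L)=-0.0870
  γ=atan2(-0.4413,-0.0487)=-1.6807;  ψ=arccos(-0.1960)=1.7681;  θ1=γ+ψ≈0.0874
arm 2 (φ=120.0°): x'=-0.1614, y'=-0.0900
  A=0.2714, B=-0.4413, C=(l²−L²−A²−y'²−z²)/(2L)=-0.3218
  √(A²+B²)=0.5181;  θ2 = -1.0193+2.2409 ≈ 1.2216
rotate P by −φ3: (0.0027, 0.1848, -0.4413)
  A cos θ + B sin θ = C:  0.1073·cos θ + -0.4413·sin θ = -0.2014
  √(A²+B²)=0.4541;  θ3 = -1.3324+2.0302 ≈ 0.6978

θ₁ = 0.0874, θ₂ = 1.2216, θ₃ = 0.6978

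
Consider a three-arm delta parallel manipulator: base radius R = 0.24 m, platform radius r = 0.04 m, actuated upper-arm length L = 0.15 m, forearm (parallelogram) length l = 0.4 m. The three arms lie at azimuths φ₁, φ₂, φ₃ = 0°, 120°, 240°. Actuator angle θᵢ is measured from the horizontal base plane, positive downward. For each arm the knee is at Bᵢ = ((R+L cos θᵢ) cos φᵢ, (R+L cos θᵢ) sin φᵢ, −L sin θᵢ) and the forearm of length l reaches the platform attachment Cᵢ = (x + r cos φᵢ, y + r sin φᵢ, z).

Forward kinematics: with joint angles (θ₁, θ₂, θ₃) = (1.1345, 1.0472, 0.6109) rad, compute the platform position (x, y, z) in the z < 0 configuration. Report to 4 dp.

(-0.0412, -0.0497, -0.3904)

φ1=0.0°: virtual centre (0.2634, 0.0000, -0.1359), radius l
φ2=120.0°: virtual centre (-0.1375, 0.2382, -0.1299), radius l
O3 = (0.3229·cos240.0°, 0.3229·sin240.0°, -0.0860) = (-0.1614, -0.2796, -0.0860)
eliminate P² terms by subtracting sphere 1 from 2 and 3
plane₁₂: -0.8018x+0.4763y+0.0121z = 0.0046
det = 0.8531;  x = -0.0163+0.0637z,  y = -0.0177+0.0818z
quadratic in z: (1.0107)z²+(0.2334)z+(-0.0630)=0, √Δ=0.5559 → z ∈ {-0.3904, 0.1595}; z = -0.3904 (taking z<0)
x = -0.0412, y = -0.0497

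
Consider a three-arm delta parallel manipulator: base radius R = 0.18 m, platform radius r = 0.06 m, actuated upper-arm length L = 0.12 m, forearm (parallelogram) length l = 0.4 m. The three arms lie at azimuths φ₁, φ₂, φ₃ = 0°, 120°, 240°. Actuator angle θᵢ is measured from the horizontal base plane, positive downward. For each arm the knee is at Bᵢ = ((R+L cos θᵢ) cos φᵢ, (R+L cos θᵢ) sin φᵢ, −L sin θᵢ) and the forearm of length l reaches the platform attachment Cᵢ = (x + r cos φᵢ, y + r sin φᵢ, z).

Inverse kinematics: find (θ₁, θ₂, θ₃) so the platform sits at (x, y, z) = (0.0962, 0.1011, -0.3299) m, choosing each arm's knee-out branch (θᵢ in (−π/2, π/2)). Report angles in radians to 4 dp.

θ₁ = -0.2614, θ₂ = 0.0872, θ₃ = 0.9600

rotate P by −φ1: (0.0962, 0.1011, -0.3299)
  e−x'=0.0238;  (l²−L²−(e−x')²−y'²−z²)/2L = 0.1082
  θ1 = atan2(B,A) + arccos(C/0.3308) = -0.2614
arm 2 (φ=120.0°): x'=0.0395, y'=-0.1339
  e−x'=0.0805;  (l²−L²−(e−x')²−y'²−z²)/2L = 0.0515
  θ2 = atan2(B,A) + arccos(C/0.3396) = 0.0872
φ3=240.0° → target in arm frame (-0.1357, 0.0328)
  e−x'=0.2557;  (l²−L²−(e−x')²−y'²−z²)/2L = -0.1236
  γ=atan2(-0.3299,0.2557)=-0.9115;  ψ=arccos(-0.2962)=1.8715;  θ3=γ+ψ≈0.9600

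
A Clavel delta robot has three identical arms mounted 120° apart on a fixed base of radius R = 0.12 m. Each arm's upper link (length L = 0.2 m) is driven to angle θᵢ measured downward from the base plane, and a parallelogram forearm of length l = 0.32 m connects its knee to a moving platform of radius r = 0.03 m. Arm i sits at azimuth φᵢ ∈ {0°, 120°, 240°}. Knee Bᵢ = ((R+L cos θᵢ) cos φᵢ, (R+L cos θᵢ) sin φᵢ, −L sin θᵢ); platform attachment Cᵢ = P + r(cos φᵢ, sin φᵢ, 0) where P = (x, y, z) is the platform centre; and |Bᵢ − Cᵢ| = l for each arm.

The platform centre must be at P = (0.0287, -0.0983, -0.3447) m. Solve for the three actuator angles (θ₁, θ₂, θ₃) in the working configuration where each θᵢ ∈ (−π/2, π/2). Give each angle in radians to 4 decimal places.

arm 1 (φ=0.0°): x'=0.0287, y'=-0.0983
  A cos θ + B sin θ = C:  0.0613·cos θ + -0.3447·sin θ = -0.1746
  θ1 = atan2(B,A) + arccos(C/0.3501) = 0.6981
rotate P by −φ2: (-0.0995, 0.0243, -0.3447)
  A=0.1895, B=-0.3447, C=(l²−L²−A²−y'²−z²)/(2L)=-0.2323
  γ=atan2(-0.3447,0.1895)=-1.0682;  ψ=arccos(-0.5905)=2.2025;  θ2=γ+ψ≈1.1343
φ3=240.0° → target in arm frame (0.0708, 0.0740)
  e−x'=0.0192;  (l²−L²−(e−x')²−y'²−z²)/2L = -0.1557
  θ3 = atan2(B,A) + arccos(C/0.3452) = 0.5235

θ₁ = 0.6981, θ₂ = 1.1343, θ₃ = 0.5235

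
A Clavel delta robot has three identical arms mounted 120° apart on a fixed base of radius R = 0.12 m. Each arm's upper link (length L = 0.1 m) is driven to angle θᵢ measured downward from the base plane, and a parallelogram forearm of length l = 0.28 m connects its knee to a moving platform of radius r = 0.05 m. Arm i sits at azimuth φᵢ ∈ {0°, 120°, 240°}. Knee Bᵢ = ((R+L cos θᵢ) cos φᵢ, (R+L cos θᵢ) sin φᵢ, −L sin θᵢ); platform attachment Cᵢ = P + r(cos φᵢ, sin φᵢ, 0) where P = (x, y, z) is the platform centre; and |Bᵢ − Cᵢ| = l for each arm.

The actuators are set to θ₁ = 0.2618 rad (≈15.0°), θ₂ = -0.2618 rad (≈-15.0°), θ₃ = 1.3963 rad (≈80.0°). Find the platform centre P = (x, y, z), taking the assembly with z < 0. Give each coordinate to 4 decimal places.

(0.0458, 0.1591, -0.2221)

φ1=0.0°: virtual centre (0.1666, 0.0000, -0.0259), radius l
arm 2 at φ=120.0°: e+L cos θ2 = 0.1666;  centre 2 = (-0.0833, 0.1443, 0.0259)
φ3=240.0°: virtual centre (-0.0437, -0.0757, -0.0985), radius l
|centre ₂|²−|centre ₁|² = 0.0000;  |centre ₃|²−|centre ₁|² = -0.0111
linear system: -0.4998x+0.2885y = 0.0000−0.1035z; -0.4205x+-0.1513y = -0.0111−-0.1452z
det = 0.1970;  x = 0.0162+-0.1332z,  y = 0.0281+-0.5895z
sphere 1 gives Az²+Bz+C=0 with A=1.3652, B=0.0586, C=-0.0543;  B²−4AC=0.3001;  roots -0.2221, 0.1792;  negative root z = -0.2221
x = 0.0458, y = 0.1591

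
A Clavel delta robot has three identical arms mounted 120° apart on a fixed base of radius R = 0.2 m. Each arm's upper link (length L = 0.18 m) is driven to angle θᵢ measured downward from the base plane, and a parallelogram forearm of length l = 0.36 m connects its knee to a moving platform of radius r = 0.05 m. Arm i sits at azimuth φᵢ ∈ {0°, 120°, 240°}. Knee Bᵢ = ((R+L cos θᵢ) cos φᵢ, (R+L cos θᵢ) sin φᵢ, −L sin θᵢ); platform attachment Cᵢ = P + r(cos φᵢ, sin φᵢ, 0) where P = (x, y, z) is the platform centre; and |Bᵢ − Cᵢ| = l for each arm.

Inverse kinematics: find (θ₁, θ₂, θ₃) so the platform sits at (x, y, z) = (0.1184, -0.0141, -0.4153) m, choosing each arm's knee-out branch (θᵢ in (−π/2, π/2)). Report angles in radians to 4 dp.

θ₁ = 0.6111, θ₂ = 1.3964, θ₃ = 1.3093

arm 1 (φ=0.0°): x'=0.1184, y'=-0.0141
  A=0.0316, B=-0.4153, C=(l²−L²−A²−y'²−z²)/(2L)=-0.2124
  √(A²+B²)=0.4165;  θ1 = -1.4949+2.1060 ≈ 0.6111
rotate P by −φ2: (-0.0714, -0.0955, -0.4153)
  A cos θ + B sin θ = C:  0.2214·cos θ + -0.4153·sin θ = -0.3706
  θ2 = atan2(B,A) + arccos(C/0.4706) = 1.3964
rotate P by −φ3: (-0.0470, 0.1096, -0.4153)
  A=0.1970, B=-0.4153, C=(l²−L²−A²−y'²−z²)/(2L)=-0.3502
  √(A²+B²)=0.4597;  θ3 = -1.1279+2.4372 ≈ 1.3093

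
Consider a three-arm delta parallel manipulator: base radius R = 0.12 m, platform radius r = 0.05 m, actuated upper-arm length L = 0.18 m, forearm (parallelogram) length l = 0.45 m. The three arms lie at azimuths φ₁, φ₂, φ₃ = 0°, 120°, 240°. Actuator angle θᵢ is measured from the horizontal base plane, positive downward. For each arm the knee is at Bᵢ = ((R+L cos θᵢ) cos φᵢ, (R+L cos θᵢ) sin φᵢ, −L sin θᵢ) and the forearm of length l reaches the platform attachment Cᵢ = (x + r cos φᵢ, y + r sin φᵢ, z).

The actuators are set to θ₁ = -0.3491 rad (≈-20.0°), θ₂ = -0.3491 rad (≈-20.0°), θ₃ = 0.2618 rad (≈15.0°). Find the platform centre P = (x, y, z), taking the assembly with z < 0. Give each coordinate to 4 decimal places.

(0.0498, 0.0862, -0.3374)

arm 1 at φ=0.0°: ρ1 = 0.2391;  O1 = (0.2391, 0.0000, 0.0616)
O2 = (0.2391·cos120.0°, 0.2391·sin120.0°, 0.0616) = (-0.1196, 0.2071, 0.0616)
φ3=240.0°: virtual centre (-0.1219, -0.2112, -0.0466), radius l
subtract pairs → two planes through P
linear system: -0.7174x+0.4142y = 0.0000−0.0000z; -0.7222x+-0.4224y = 0.0007−-0.2163z
Cramer: x(z) = -0.0005-0.1488z;  y(z) = -0.0008-0.2577z
sphere 1 gives Az²+Bz+C=0 with A=1.0886, B=-0.0514, C=-0.1413;  B²−4AC=0.6179;  roots -0.3374, 0.3847;  negative root z = -0.3374
x = 0.0498, y = 0.0862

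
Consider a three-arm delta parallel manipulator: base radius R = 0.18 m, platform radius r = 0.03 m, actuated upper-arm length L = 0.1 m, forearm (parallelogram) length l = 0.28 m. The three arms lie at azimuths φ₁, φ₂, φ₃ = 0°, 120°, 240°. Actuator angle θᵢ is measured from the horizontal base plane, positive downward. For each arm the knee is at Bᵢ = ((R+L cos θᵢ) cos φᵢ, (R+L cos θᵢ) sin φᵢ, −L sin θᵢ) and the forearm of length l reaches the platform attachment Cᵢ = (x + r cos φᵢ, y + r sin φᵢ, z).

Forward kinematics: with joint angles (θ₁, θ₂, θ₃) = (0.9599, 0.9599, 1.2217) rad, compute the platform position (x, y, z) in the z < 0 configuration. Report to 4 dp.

φ1=0.0°: virtual centre (0.2074, 0.0000, -0.0819), radius l
arm 2 at φ=120.0°: ρ2 = 0.2074;  O2 = (-0.1037, 0.1796, -0.0819)
O3 = (0.1842·cos240.0°, 0.1842·sin240.0°, -0.0940) = (-0.0921, -0.1595, -0.0940)
subtract pairs → two planes through P
plane₁₂: -0.6221x+0.3592y+0.0000z = 0.0000
Cramer: x(z) = 0.0060-0.0209z;  y(z) = 0.0104-0.0363z
quadratic in z: (1.0018)z²+(0.1715)z+(-0.0310)=0, √Δ=0.3922 → z ∈ {-0.2814, 0.1102}; z = -0.2814 (taking z<0)
x = 0.0119, y = 0.0207

(0.0119, 0.0207, -0.2814)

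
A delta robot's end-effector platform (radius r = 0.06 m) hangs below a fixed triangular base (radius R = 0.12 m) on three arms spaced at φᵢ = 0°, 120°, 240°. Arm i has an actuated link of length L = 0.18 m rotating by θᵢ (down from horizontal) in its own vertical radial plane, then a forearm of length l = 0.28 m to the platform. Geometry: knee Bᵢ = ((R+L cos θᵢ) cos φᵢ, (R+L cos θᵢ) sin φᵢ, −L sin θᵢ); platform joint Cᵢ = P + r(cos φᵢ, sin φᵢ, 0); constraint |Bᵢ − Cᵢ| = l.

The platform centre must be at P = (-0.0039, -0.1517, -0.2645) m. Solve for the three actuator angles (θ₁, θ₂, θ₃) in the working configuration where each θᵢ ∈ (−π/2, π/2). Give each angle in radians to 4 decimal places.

arm 1 (φ=0.0°): x'=-0.0039, y'=-0.1517
  A=0.0639, B=-0.2645, C=(l²−L²−A²−y'²−z²)/(2L)=-0.1418
  γ=atan2(-0.2645,0.0639)=-1.3338;  ψ=arccos(-0.5212)=2.1191;  θ1=γ+ψ≈0.7853
rotate P by −φ2: (-0.1294, 0.0792, -0.2645)
  A cos θ + B sin θ = C:  0.1894·cos θ + -0.2645·sin θ = -0.1837
  γ=atan2(-0.2645,0.1894)=-0.9493;  ψ=arccos(-0.5645)=2.1707;  θ2=γ+ψ≈1.2214
φ3=240.0° → target in arm frame (0.1333, 0.0725)
  A cos θ + B sin θ = C:  -0.0733·cos θ + -0.2645·sin θ = -0.0961
  θ3 = atan2(B,A) + arccos(C/0.2745) = 0.0872

θ₁ = 0.7853, θ₂ = 1.2214, θ₃ = 0.0872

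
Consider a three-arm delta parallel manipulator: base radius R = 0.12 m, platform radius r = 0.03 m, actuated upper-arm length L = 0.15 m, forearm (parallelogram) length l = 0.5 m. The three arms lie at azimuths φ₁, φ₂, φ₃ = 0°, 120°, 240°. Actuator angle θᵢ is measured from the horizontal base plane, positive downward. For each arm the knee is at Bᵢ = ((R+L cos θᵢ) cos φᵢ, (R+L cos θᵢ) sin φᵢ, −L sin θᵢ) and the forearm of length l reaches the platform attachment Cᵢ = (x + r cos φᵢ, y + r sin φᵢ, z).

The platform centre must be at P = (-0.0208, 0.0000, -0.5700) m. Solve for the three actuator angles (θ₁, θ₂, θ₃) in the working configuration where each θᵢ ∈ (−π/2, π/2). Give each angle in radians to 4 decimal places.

φ1=0.0° → target in arm frame (-0.0208, 0.0000)
  e−x'=0.1108;  (l²−L²−(e−x')²−y'²−z²)/2L = -0.3656
  √(A²+B²)=0.5807;  θ1 = -1.3788+2.2518 ≈ 0.8730
φ2=120.0° → target in arm frame (0.0104, 0.0180)
  e−x'=0.0796;  (l²−L²−(e−x')²−y'²−z²)/2L = -0.3469
  √(A²+B²)=0.5755;  θ2 = -1.4320+2.2177 ≈ 0.7856
arm 3 (φ=240.0°): x'=0.0104, y'=-0.0180
  A cos θ + B sin θ = C:  0.0796·cos θ + -0.5700·sin θ = -0.3469
  γ=atan2(-0.5700,0.0796)=-1.4320;  ψ=arccos(-0.6027)=2.2177;  θ3=γ+ψ≈0.7856

θ₁ = 0.8730, θ₂ = 0.7856, θ₃ = 0.7856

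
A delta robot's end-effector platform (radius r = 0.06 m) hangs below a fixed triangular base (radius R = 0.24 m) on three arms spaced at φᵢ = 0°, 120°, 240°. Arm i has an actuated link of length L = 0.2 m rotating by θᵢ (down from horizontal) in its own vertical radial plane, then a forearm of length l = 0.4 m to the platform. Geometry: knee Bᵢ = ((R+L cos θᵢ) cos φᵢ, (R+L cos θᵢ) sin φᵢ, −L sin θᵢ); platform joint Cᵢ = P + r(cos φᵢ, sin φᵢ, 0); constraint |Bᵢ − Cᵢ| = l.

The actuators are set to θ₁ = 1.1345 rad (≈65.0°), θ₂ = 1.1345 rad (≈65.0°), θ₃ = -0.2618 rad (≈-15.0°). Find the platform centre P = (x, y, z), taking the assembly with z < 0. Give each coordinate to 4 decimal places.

(-0.0875, -0.1516, -0.2957)

φ1=0.0°: virtual centre (0.2645, 0.0000, -0.1813), radius l
arm 2 at φ=120.0°: ρ2 = 0.2645;  S2 = (-0.1323, 0.2291, -0.1813)
φ3=240.0°: virtual centre (-0.1866, -0.3232, 0.0518), radius l
|S₂|²−|S₁|² = 0.0000;  |S₃|²−|S₁|² = 0.0391
plane₁₂: -0.7936x+0.4582y+0.0000z = 0.0000
Cramer: x(z) = -0.0193+0.2305z;  y(z) = -0.0335+0.3993z
sphere 1 gives Az²+Bz+C=0 with A=1.2126, B=0.2049, C=-0.0454;  B²−4AC=0.2624;  roots -0.2957, 0.1267;  negative root z = -0.2957
x = -0.0875, y = -0.1516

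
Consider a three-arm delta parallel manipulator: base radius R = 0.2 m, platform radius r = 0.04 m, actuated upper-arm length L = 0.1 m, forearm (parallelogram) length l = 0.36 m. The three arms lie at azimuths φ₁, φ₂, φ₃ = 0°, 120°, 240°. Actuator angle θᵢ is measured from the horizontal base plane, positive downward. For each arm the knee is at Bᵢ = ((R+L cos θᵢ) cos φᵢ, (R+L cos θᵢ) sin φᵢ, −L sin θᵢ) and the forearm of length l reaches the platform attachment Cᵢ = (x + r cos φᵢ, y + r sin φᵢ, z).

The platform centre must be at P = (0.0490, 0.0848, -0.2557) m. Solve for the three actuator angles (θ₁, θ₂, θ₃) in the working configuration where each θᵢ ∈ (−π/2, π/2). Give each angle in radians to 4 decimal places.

φ1=0.0° → target in arm frame (0.0490, 0.0848)
  A=0.1110, B=-0.2557, C=(l²−L²−A²−y'²−z²)/(2L)=0.1735
  γ=atan2(-0.2557,0.1110)=-1.1612;  ψ=arccos(0.6225)=0.8988;  θ1=γ+ψ≈-0.2624
φ2=120.0° → target in arm frame (0.0489, -0.0848)
  A=0.1111, B=-0.2557, C=(l²−L²−A²−y'²−z²)/(2L)=0.1734
  θ2 = atan2(B,A) + arccos(C/0.2788) = -0.2617
φ3=240.0° → target in arm frame (-0.0979, 0.0000)
  A=0.2579, B=-0.2557, C=(l²−L²−A²−y'²−z²)/(2L)=-0.0616
  √(A²+B²)=0.3632;  θ3 = -0.7810+1.7412 ≈ 0.9601

θ₁ = -0.2624, θ₂ = -0.2617, θ₃ = 0.9601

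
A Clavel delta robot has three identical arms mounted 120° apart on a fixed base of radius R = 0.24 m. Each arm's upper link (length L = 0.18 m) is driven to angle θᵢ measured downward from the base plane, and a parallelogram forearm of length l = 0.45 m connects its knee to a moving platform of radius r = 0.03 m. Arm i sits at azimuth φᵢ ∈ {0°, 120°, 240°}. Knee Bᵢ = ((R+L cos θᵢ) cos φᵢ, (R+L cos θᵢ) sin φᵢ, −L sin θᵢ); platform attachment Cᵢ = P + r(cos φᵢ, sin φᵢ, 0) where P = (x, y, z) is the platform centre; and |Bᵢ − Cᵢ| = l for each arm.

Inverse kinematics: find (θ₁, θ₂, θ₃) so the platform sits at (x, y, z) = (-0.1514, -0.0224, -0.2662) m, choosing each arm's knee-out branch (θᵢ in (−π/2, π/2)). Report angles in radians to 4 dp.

θ₁ = 1.1345, θ₂ = -0.0003, θ₃ = -0.3492

arm 1 (φ=0.0°): x'=-0.1514, y'=-0.0224
  A cos θ + B sin θ = C:  0.3614·cos θ + -0.2662·sin θ = -0.0885
  √(A²+B²)=0.4489;  θ1 = -0.6349+1.7694 ≈ 1.1345
arm 2 (φ=120.0°): x'=0.0563, y'=0.1423
  e−x'=0.1537;  (l²−L²−(e−x')²−y'²−z²)/2L = 0.1538
  θ2 = atan2(B,A) + arccos(C/0.3074) = -0.0003
φ3=240.0° → target in arm frame (0.0951, -0.1199)
  e−x'=0.1149;  (l²−L²−(e−x')²−y'²−z²)/2L = 0.1990
  θ3 = atan2(B,A) + arccos(C/0.2899) = -0.3492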